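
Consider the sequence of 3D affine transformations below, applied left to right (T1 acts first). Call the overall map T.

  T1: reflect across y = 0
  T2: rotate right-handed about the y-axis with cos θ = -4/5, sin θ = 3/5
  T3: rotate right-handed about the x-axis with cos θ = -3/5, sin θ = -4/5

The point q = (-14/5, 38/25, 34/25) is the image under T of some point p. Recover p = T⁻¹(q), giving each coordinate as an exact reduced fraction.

p = (2, 2, -2)

T1 = [1 0 0 0; 0 -1 0 0; 0 0 1 0; 0 0 0 1]
T2·T1 = [-4/5 0 3/5 0; 0 -1 0 0; -3/5 0 -4/5 0; 0 0 0 1]
T3·…·T1 = [-4/5 0 3/5 0; -12/25 3/5 -16/25 0; 9/25 4/5 12/25 0; 0 0 0 1]
det M = -1; M⁻¹ = [-4/5 -12/25 9/25 0; 0 3/5 4/5 0; 3/5 -16/25 12/25 0; 0 0 0 1]
M⁻¹ · (-14/5, 38/25, 34/25)ᵀ = (2, 2, -2)ᵀ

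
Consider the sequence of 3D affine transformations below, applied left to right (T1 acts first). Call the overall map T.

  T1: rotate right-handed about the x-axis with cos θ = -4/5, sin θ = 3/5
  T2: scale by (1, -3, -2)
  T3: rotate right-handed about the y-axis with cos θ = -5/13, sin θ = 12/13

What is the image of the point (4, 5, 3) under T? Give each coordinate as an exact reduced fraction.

T(p) = (-172/65, 87/5, -42/13)

T1 rotate right-handed about the x-axis with cos θ = -4/5, sin θ = 3/5: (4, 5, 3) → (4, -29/5, 3/5)
T2 scale by (1, -3, -2): (4, -29/5, 3/5) → (4, 87/5, -6/5)
T3 rotate right-handed about the y-axis with cos θ = -5/13, sin θ = 12/13: (4, 87/5, -6/5) → (-172/65, 87/5, -42/13)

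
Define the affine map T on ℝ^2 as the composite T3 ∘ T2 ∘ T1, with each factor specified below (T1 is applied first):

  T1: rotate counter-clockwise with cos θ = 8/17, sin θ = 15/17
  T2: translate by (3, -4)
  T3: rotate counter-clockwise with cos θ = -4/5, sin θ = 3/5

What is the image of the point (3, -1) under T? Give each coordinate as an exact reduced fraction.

T1 rotate counter-clockwise with cos θ = 8/17, sin θ = 15/17: (3, -1) → (39/17, 37/17)
T2 translate by (3, -4): (39/17, 37/17) → (90/17, -31/17)
T3 rotate counter-clockwise with cos θ = -4/5, sin θ = 3/5: (90/17, -31/17) → (-267/85, 394/85)

T(p) = (-267/85, 394/85)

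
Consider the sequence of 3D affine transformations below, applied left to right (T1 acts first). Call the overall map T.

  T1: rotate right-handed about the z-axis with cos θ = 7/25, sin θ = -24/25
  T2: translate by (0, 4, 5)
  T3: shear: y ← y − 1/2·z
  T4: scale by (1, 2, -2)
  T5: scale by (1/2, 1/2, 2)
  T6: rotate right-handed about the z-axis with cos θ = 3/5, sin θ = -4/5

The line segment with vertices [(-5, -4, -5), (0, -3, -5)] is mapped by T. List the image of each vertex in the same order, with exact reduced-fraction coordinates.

T1 rotate right-handed about the z-axis with cos θ = 7/25, sin θ = -24/25: (-5, -4, -5) → (-131/25, 92/25, -5); (0, -3, -5) → (-72/25, -21/25, -5)
T2 translate by (0, 4, 5): (-131/25, 92/25, -5) → (-131/25, 192/25, 0); (-72/25, -21/25, -5) → (-72/25, 79/25, 0)
T3 shear: y ← y − 1/2·z: (-131/25, 192/25, 0) → (-131/25, 192/25, 0); (-72/25, 79/25, 0) → (-72/25, 79/25, 0)
T4 scale by (1, 2, -2): (-131/25, 192/25, 0) → (-131/25, 384/25, 0); (-72/25, 79/25, 0) → (-72/25, 158/25, 0)
T5 scale by (1/2, 1/2, 2): (-131/25, 384/25, 0) → (-131/50, 192/25, 0); (-72/25, 158/25, 0) → (-36/25, 79/25, 0)
T6 rotate right-handed about the z-axis with cos θ = 3/5, sin θ = -4/5: (-131/50, 192/25, 0) → (1143/250, 838/125, 0); (-36/25, 79/25, 0) → (208/125, 381/125, 0)

image vertices: (1143/250, 838/125, 0), (208/125, 381/125, 0)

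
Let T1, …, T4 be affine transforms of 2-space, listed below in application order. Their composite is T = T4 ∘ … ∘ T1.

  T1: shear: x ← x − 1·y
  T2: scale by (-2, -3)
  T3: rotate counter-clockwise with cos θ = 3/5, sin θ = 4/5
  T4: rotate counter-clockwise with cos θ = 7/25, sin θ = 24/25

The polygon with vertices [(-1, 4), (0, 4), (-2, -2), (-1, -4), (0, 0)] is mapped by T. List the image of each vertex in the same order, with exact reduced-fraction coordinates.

T1 shear: x ← x − 1·y: (-1, 4) → (-5, 4); (0, 4) → (-4, 4); (-2, -2) → (0, -2); (-1, -4) → (3, -4); (0, 0) → (0, 0)
T2 scale by (-2, -3): (-5, 4) → (10, -12); (-4, 4) → (8, -12); (0, -2) → (0, 6); (3, -4) → (-6, 12); (0, 0) → (0, 0)
T3 rotate counter-clockwise with cos θ = 3/5, sin θ = 4/5: (10, -12) → (78/5, 4/5); (8, -12) → (72/5, -4/5); (0, 6) → (-24/5, 18/5); (-6, 12) → (-66/5, 12/5); (0, 0) → (0, 0)
T4 rotate counter-clockwise with cos θ = 7/25, sin θ = 24/25: (78/5, 4/5) → (18/5, 76/5); (72/5, -4/5) → (24/5, 68/5); (-24/5, 18/5) → (-24/5, -18/5); (-66/5, 12/5) → (-6, -12); (0, 0) → (0, 0)

image vertices: (18/5, 76/5), (24/5, 68/5), (-24/5, -18/5), (-6, -12), (0, 0)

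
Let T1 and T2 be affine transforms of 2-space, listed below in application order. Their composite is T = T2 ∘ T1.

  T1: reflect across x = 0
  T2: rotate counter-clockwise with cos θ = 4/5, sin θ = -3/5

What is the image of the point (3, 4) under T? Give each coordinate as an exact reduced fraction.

T(p) = (0, 5)

T1 reflect across x = 0: (3, 4) → (-3, 4)
T2 rotate counter-clockwise with cos θ = 4/5, sin θ = -3/5: (-3, 4) → (0, 5)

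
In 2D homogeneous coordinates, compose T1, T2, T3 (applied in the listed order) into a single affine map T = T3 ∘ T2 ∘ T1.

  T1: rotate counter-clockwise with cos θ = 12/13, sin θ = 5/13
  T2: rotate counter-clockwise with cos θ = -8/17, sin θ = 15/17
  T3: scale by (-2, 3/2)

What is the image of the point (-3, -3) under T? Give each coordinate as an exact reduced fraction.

T(p) = (-1866/221, 279/442)

T1 rotate counter-clockwise with cos θ = 12/13, sin θ = 5/13: (-3, -3) → (-21/13, -51/13)
T2 rotate counter-clockwise with cos θ = -8/17, sin θ = 15/17: (-21/13, -51/13) → (933/221, 93/221)
T3 scale by (-2, 3/2): (933/221, 93/221) → (-1866/221, 279/442)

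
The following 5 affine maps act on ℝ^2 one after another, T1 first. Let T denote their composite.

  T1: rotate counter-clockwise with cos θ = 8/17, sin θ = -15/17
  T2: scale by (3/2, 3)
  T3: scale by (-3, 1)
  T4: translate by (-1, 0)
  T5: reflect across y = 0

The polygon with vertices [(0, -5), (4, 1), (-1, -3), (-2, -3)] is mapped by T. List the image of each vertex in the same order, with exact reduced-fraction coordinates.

image vertices: (641/34, 120/17), (-457/34, 156/17), (443/34, 27/17), (515/34, -18/17)

T1 rotate counter-clockwise with cos θ = 8/17, sin θ = -15/17: (0, -5) → (-75/17, -40/17); (4, 1) → (47/17, -52/17); (-1, -3) → (-53/17, -9/17); (-2, -3) → (-61/17, 6/17)
T2 scale by (3/2, 3): (-75/17, -40/17) → (-225/34, -120/17); (47/17, -52/17) → (141/34, -156/17); (-53/17, -9/17) → (-159/34, -27/17); (-61/17, 6/17) → (-183/34, 18/17)
T3 scale by (-3, 1): (-225/34, -120/17) → (675/34, -120/17); (141/34, -156/17) → (-423/34, -156/17); (-159/34, -27/17) → (477/34, -27/17); (-183/34, 18/17) → (549/34, 18/17)
T4 translate by (-1, 0): (675/34, -120/17) → (641/34, -120/17); (-423/34, -156/17) → (-457/34, -156/17); (477/34, -27/17) → (443/34, -27/17); (549/34, 18/17) → (515/34, 18/17)
T5 reflect across y = 0: (641/34, -120/17) → (641/34, 120/17); (-457/34, -156/17) → (-457/34, 156/17); (443/34, -27/17) → (443/34, 27/17); (515/34, 18/17) → (515/34, -18/17)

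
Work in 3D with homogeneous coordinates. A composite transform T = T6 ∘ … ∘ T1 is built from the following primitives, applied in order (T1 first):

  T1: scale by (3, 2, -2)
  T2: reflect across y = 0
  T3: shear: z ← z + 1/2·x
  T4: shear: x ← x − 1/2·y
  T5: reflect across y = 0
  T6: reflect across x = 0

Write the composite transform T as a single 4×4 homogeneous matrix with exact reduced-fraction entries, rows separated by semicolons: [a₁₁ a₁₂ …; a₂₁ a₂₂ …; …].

T = [-3 -1 0 0; 0 2 0 0; 3/2 0 -2 0; 0 0 0 1]

T1 = [3 0 0 0; 0 2 0 0; 0 0 -2 0; 0 0 0 1]
T2·T1 = [3 0 0 0; 0 -2 0 0; 0 0 -2 0; 0 0 0 1]
T3·…·T1 = [3 0 0 0; 0 -2 0 0; 3/2 0 -2 0; 0 0 0 1]
T4·…·T1 = [3 1 0 0; 0 -2 0 0; 3/2 0 -2 0; 0 0 0 1]
T5·…·T1 = [3 1 0 0; 0 2 0 0; 3/2 0 -2 0; 0 0 0 1]
T6·…·T1 = [-3 -1 0 0; 0 2 0 0; 3/2 0 -2 0; 0 0 0 1]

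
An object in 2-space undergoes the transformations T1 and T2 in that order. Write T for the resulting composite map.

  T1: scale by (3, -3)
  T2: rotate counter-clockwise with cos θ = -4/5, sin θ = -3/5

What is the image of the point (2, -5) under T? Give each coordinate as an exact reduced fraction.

T1 scale by (3, -3): (2, -5) → (6, 15)
T2 rotate counter-clockwise with cos θ = -4/5, sin θ = -3/5: (6, 15) → (21/5, -78/5)

T(p) = (21/5, -78/5)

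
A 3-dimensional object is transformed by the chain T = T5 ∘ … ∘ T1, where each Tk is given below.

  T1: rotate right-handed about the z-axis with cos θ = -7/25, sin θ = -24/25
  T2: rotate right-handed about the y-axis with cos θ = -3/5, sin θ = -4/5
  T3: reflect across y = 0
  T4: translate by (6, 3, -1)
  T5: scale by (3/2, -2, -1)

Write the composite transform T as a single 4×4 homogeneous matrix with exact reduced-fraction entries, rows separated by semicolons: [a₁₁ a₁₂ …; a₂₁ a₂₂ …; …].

T1 = [-7/25 24/25 0 0; -24/25 -7/25 0 0; 0 0 1 0; 0 0 0 1]
T2·T1 = [21/125 -72/125 -4/5 0; -24/25 -7/25 0 0; -28/125 96/125 -3/5 0; 0 0 0 1]
T3·…·T1 = [21/125 -72/125 -4/5 0; 24/25 7/25 0 0; -28/125 96/125 -3/5 0; 0 0 0 1]
T4·…·T1 = [21/125 -72/125 -4/5 6; 24/25 7/25 0 3; -28/125 96/125 -3/5 -1; 0 0 0 1]
T5·…·T1 = [63/250 -108/125 -6/5 9; -48/25 -14/25 0 -6; 28/125 -96/125 3/5 1; 0 0 0 1]

T = [63/250 -108/125 -6/5 9; -48/25 -14/25 0 -6; 28/125 -96/125 3/5 1; 0 0 0 1]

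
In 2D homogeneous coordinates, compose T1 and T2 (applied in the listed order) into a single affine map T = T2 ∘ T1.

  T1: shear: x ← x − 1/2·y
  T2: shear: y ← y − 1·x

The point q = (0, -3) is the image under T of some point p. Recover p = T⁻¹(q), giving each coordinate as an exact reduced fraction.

T1 = [1 -1/2 0; 0 1 0; 0 0 1]
T2·T1 = [1 -1/2 0; -1 3/2 0; 0 0 1]
det M = 1; M⁻¹ = [3/2 1/2 0; 1 1 0; 0 0 1]
M⁻¹ · (0, -3)ᵀ = (-3/2, -3)ᵀ

p = (-3/2, -3)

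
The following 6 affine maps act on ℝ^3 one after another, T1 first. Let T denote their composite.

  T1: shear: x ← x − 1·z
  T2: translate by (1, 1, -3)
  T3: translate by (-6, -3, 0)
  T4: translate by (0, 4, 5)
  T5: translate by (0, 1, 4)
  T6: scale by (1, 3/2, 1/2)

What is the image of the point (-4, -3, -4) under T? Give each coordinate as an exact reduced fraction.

T1 shear: x ← x − 1·z: (-4, -3, -4) → (0, -3, -4)
T2 translate by (1, 1, -3): (0, -3, -4) → (1, -2, -7)
T3 translate by (-6, -3, 0): (1, -2, -7) → (-5, -5, -7)
T4 translate by (0, 4, 5): (-5, -5, -7) → (-5, -1, -2)
T5 translate by (0, 1, 4): (-5, -1, -2) → (-5, 0, 2)
T6 scale by (1, 3/2, 1/2): (-5, 0, 2) → (-5, 0, 1)

T(p) = (-5, 0, 1)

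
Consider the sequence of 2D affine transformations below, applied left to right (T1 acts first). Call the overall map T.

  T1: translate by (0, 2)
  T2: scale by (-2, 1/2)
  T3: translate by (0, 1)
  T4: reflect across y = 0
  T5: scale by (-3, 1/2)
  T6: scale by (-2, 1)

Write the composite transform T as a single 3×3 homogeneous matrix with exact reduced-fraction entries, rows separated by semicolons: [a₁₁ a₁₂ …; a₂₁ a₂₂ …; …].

T = [-12 0 0; 0 -1/4 -1; 0 0 1]

T1 = [1 0 0; 0 1 2; 0 0 1]
T2·T1 = [-2 0 0; 0 1/2 1; 0 0 1]
T3·…·T1 = [-2 0 0; 0 1/2 2; 0 0 1]
T4·…·T1 = [-2 0 0; 0 -1/2 -2; 0 0 1]
T5·…·T1 = [6 0 0; 0 -1/4 -1; 0 0 1]
T6·…·T1 = [-12 0 0; 0 -1/4 -1; 0 0 1]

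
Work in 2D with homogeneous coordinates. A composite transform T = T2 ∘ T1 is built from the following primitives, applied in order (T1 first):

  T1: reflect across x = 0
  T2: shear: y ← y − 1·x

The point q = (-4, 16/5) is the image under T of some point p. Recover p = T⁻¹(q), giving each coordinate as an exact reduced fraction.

T1 = [-1 0 0; 0 1 0; 0 0 1]
T2·T1 = [-1 0 0; 1 1 0; 0 0 1]
det M = -1; M⁻¹ = [-1 0 0; 1 1 0; 0 0 1]
M⁻¹ · (-4, 16/5)ᵀ = (4, -4/5)ᵀ

p = (4, -4/5)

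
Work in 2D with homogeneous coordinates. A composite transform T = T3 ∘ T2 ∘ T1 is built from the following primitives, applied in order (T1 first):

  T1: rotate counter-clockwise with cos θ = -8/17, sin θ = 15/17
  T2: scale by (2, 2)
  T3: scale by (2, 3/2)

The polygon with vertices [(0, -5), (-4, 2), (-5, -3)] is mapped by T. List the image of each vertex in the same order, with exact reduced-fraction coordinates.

image vertices: (300/17, 120/17), (8/17, -228/17), (20, -9)

T1 rotate counter-clockwise with cos θ = -8/17, sin θ = 15/17: (0, -5) → (75/17, 40/17); (-4, 2) → (2/17, -76/17); (-5, -3) → (5, -3)
T2 scale by (2, 2): (75/17, 40/17) → (150/17, 80/17); (2/17, -76/17) → (4/17, -152/17); (5, -3) → (10, -6)
T3 scale by (2, 3/2): (150/17, 80/17) → (300/17, 120/17); (4/17, -152/17) → (8/17, -228/17); (10, -6) → (20, -9)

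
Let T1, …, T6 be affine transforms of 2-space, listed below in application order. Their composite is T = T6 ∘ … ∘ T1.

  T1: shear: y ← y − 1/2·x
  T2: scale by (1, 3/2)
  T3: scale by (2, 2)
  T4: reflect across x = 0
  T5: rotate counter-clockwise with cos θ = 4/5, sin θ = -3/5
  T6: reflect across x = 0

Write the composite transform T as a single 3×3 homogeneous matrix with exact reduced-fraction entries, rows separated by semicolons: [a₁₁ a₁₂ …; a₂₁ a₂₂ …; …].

T1 = [1 0 0; -1/2 1 0; 0 0 1]
T2·T1 = [1 0 0; -3/4 3/2 0; 0 0 1]
T3·…·T1 = [2 0 0; -3/2 3 0; 0 0 1]
T4·…·T1 = [-2 0 0; -3/2 3 0; 0 0 1]
T5·…·T1 = [-5/2 9/5 0; 0 12/5 0; 0 0 1]
T6·…·T1 = [5/2 -9/5 0; 0 12/5 0; 0 0 1]

T = [5/2 -9/5 0; 0 12/5 0; 0 0 1]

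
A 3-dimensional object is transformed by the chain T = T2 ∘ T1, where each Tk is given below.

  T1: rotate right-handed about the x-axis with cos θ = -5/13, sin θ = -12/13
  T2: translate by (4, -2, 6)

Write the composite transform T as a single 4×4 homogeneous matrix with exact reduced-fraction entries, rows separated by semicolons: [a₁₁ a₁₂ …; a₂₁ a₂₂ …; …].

T1 = [1 0 0 0; 0 -5/13 12/13 0; 0 -12/13 -5/13 0; 0 0 0 1]
T2·T1 = [1 0 0 4; 0 -5/13 12/13 -2; 0 -12/13 -5/13 6; 0 0 0 1]

T = [1 0 0 4; 0 -5/13 12/13 -2; 0 -12/13 -5/13 6; 0 0 0 1]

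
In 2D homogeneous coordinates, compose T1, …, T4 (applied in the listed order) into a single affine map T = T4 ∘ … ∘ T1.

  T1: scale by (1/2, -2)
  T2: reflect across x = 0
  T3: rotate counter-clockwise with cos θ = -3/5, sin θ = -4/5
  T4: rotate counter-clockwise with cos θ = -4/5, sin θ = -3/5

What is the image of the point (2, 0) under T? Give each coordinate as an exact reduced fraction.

T(p) = (0, -1)

T1 scale by (1/2, -2): (2, 0) → (1, 0)
T2 reflect across x = 0: (1, 0) → (-1, 0)
T3 rotate counter-clockwise with cos θ = -3/5, sin θ = -4/5: (-1, 0) → (3/5, 4/5)
T4 rotate counter-clockwise with cos θ = -4/5, sin θ = -3/5: (3/5, 4/5) → (0, -1)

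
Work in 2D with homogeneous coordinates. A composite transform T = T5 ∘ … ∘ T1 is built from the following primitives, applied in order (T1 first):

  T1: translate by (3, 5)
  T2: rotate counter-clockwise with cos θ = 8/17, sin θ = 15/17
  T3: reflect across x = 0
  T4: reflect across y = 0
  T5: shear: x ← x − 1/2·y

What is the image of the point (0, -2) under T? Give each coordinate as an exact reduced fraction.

T(p) = (111/34, -69/17)

T1 translate by (3, 5): (0, -2) → (3, 3)
T2 rotate counter-clockwise with cos θ = 8/17, sin θ = 15/17: (3, 3) → (-21/17, 69/17)
T3 reflect across x = 0: (-21/17, 69/17) → (21/17, 69/17)
T4 reflect across y = 0: (21/17, 69/17) → (21/17, -69/17)
T5 shear: x ← x − 1/2·y: (21/17, -69/17) → (111/34, -69/17)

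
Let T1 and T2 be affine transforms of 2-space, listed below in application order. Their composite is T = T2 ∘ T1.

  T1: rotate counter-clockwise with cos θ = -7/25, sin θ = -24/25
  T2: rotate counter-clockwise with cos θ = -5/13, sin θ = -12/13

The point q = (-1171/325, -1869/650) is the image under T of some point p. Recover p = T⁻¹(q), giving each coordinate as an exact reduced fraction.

T1 = [-7/25 24/25 0; -24/25 -7/25 0; 0 0 1]
T2·T1 = [-253/325 -204/325 0; 204/325 -253/325 0; 0 0 1]
det M = 1; M⁻¹ = [-253/325 204/325 0; -204/325 -253/325 0; 0 0 1]
M⁻¹ · (-1171/325, -1869/650)ᵀ = (1, 9/2)ᵀ

p = (1, 9/2)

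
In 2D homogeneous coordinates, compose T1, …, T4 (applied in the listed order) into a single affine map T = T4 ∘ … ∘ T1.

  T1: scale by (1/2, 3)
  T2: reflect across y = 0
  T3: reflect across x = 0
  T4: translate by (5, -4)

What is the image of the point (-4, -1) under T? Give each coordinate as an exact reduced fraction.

T1 scale by (1/2, 3): (-4, -1) → (-2, -3)
T2 reflect across y = 0: (-2, -3) → (-2, 3)
T3 reflect across x = 0: (-2, 3) → (2, 3)
T4 translate by (5, -4): (2, 3) → (7, -1)

T(p) = (7, -1)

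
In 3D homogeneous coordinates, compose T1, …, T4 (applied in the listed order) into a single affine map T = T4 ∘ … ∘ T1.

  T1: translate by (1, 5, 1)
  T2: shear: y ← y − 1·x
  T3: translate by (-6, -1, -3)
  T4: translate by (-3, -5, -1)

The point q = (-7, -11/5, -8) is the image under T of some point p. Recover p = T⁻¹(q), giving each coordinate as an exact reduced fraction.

T1 = [1 0 0 1; 0 1 0 5; 0 0 1 1; 0 0 0 1]
T2·T1 = [1 0 0 1; -1 1 0 4; 0 0 1 1; 0 0 0 1]
T3·…·T1 = [1 0 0 -5; -1 1 0 3; 0 0 1 -2; 0 0 0 1]
T4·…·T1 = [1 0 0 -8; -1 1 0 -2; 0 0 1 -3; 0 0 0 1]
det M = 1; M⁻¹ = [1 0 0 8; 1 1 0 10; 0 0 1 3; 0 0 0 1]
M⁻¹ · (-7, -11/5, -8)ᵀ = (1, 4/5, -5)ᵀ

p = (1, 4/5, -5)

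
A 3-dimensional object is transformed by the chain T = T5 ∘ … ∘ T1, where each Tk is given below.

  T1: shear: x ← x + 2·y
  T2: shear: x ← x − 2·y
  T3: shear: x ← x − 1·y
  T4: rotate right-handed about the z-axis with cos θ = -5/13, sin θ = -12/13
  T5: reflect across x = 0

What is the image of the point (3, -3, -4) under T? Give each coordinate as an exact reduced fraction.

T(p) = (66/13, -57/13, -4)

T1 shear: x ← x + 2·y: (3, -3, -4) → (-3, -3, -4)
T2 shear: x ← x − 2·y: (-3, -3, -4) → (3, -3, -4)
T3 shear: x ← x − 1·y: (3, -3, -4) → (6, -3, -4)
T4 rotate right-handed about the z-axis with cos θ = -5/13, sin θ = -12/13: (6, -3, -4) → (-66/13, -57/13, -4)
T5 reflect across x = 0: (-66/13, -57/13, -4) → (66/13, -57/13, -4)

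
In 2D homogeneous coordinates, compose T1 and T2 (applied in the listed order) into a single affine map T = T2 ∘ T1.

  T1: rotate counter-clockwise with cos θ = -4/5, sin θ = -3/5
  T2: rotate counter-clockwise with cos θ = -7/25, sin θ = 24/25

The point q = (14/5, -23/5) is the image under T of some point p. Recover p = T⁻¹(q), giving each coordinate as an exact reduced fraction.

p = (5, -2)

T1 = [-4/5 3/5 0; -3/5 -4/5 0; 0 0 1]
T2·T1 = [4/5 3/5 0; -3/5 4/5 0; 0 0 1]
det M = 1; M⁻¹ = [4/5 -3/5 0; 3/5 4/5 0; 0 0 1]
M⁻¹ · (14/5, -23/5)ᵀ = (5, -2)ᵀ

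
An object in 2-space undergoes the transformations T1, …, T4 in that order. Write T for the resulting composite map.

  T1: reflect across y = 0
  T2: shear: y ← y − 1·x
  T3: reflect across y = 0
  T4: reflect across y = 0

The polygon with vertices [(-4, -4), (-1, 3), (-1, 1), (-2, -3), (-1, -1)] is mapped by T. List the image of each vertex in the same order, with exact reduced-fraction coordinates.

image vertices: (-4, 8), (-1, -2), (-1, 0), (-2, 5), (-1, 2)

T1 reflect across y = 0: (-4, -4) → (-4, 4); (-1, 3) → (-1, -3); (-1, 1) → (-1, -1); (-2, -3) → (-2, 3); (-1, -1) → (-1, 1)
T2 shear: y ← y − 1·x: (-4, 4) → (-4, 8); (-1, -3) → (-1, -2); (-1, -1) → (-1, 0); (-2, 3) → (-2, 5); (-1, 1) → (-1, 2)
T3 reflect across y = 0: (-4, 8) → (-4, -8); (-1, -2) → (-1, 2); (-1, 0) → (-1, 0); (-2, 5) → (-2, -5); (-1, 2) → (-1, -2)
T4 reflect across y = 0: (-4, -8) → (-4, 8); (-1, 2) → (-1, -2); (-1, 0) → (-1, 0); (-2, -5) → (-2, 5); (-1, -2) → (-1, 2)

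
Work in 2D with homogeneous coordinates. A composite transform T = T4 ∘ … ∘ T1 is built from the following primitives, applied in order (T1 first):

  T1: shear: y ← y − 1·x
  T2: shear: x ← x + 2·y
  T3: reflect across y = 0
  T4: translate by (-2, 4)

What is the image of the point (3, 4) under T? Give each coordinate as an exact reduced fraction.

T(p) = (3, 3)

T1 shear: y ← y − 1·x: (3, 4) → (3, 1)
T2 shear: x ← x + 2·y: (3, 1) → (5, 1)
T3 reflect across y = 0: (5, 1) → (5, -1)
T4 translate by (-2, 4): (5, -1) → (3, 3)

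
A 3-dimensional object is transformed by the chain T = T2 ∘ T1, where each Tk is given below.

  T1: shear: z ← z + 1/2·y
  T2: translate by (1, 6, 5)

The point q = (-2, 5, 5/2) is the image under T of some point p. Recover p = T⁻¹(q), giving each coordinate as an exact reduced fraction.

p = (-3, -1, -2)

T1 = [1 0 0 0; 0 1 0 0; 0 1/2 1 0; 0 0 0 1]
T2·T1 = [1 0 0 1; 0 1 0 6; 0 1/2 1 5; 0 0 0 1]
det M = 1; M⁻¹ = [1 0 0 -1; 0 1 0 -6; 0 -1/2 1 -2; 0 0 0 1]
M⁻¹ · (-2, 5, 5/2)ᵀ = (-3, -1, -2)ᵀ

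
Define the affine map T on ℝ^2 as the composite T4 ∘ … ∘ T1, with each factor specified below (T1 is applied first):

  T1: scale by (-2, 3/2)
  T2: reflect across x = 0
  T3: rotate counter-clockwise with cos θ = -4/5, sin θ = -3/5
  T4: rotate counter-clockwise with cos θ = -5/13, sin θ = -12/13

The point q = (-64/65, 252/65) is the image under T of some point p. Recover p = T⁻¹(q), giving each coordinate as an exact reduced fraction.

p = (2, 0)

T1 = [-2 0 0; 0 3/2 0; 0 0 1]
T2·T1 = [2 0 0; 0 3/2 0; 0 0 1]
T3·…·T1 = [-8/5 9/10 0; -6/5 -6/5 0; 0 0 1]
T4·…·T1 = [-32/65 -189/130 0; 126/65 -24/65 0; 0 0 1]
det M = 3; M⁻¹ = [-8/65 63/130 0; -42/65 -32/195 0; 0 0 1]
M⁻¹ · (-64/65, 252/65)ᵀ = (2, 0)ᵀ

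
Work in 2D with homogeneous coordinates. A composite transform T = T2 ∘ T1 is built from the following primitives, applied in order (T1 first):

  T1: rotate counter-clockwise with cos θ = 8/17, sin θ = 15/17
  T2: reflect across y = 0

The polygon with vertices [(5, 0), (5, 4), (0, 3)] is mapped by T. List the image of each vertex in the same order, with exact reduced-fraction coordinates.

image vertices: (40/17, -75/17), (-20/17, -107/17), (-45/17, -24/17)

T1 rotate counter-clockwise with cos θ = 8/17, sin θ = 15/17: (5, 0) → (40/17, 75/17); (5, 4) → (-20/17, 107/17); (0, 3) → (-45/17, 24/17)
T2 reflect across y = 0: (40/17, 75/17) → (40/17, -75/17); (-20/17, 107/17) → (-20/17, -107/17); (-45/17, 24/17) → (-45/17, -24/17)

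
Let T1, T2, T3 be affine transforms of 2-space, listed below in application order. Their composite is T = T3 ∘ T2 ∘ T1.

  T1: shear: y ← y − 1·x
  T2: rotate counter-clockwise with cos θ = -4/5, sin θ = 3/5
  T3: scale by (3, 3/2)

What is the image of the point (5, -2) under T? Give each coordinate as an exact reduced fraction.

T(p) = (3/5, 129/10)

T1 shear: y ← y − 1·x: (5, -2) → (5, -7)
T2 rotate counter-clockwise with cos θ = -4/5, sin θ = 3/5: (5, -7) → (1/5, 43/5)
T3 scale by (3, 3/2): (1/5, 43/5) → (3/5, 129/10)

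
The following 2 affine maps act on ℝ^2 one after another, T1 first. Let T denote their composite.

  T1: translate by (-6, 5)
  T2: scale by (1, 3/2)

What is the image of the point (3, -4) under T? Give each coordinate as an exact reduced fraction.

T1 translate by (-6, 5): (3, -4) → (-3, 1)
T2 scale by (1, 3/2): (-3, 1) → (-3, 3/2)

T(p) = (-3, 3/2)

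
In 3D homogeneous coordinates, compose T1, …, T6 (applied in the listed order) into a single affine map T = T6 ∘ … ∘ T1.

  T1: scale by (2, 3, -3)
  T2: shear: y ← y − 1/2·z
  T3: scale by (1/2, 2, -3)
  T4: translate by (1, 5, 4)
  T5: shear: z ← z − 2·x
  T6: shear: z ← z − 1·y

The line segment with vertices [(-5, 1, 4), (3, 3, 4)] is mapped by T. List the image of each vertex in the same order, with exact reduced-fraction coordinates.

image vertices: (-4, 23, 25), (4, 35, -3)

T1 scale by (2, 3, -3): (-5, 1, 4) → (-10, 3, -12); (3, 3, 4) → (6, 9, -12)
T2 shear: y ← y − 1/2·z: (-10, 3, -12) → (-10, 9, -12); (6, 9, -12) → (6, 15, -12)
T3 scale by (1/2, 2, -3): (-10, 9, -12) → (-5, 18, 36); (6, 15, -12) → (3, 30, 36)
T4 translate by (1, 5, 4): (-5, 18, 36) → (-4, 23, 40); (3, 30, 36) → (4, 35, 40)
T5 shear: z ← z − 2·x: (-4, 23, 40) → (-4, 23, 48); (4, 35, 40) → (4, 35, 32)
T6 shear: z ← z − 1·y: (-4, 23, 48) → (-4, 23, 25); (4, 35, 32) → (4, 35, -3)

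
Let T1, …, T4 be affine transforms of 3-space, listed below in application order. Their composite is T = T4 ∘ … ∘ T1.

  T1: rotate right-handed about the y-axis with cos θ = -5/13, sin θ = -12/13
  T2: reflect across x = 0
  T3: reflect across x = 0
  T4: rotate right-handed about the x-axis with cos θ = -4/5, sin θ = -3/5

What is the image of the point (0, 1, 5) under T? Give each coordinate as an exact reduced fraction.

T1 rotate right-handed about the y-axis with cos θ = -5/13, sin θ = -12/13: (0, 1, 5) → (-60/13, 1, -25/13)
T2 reflect across x = 0: (-60/13, 1, -25/13) → (60/13, 1, -25/13)
T3 reflect across x = 0: (60/13, 1, -25/13) → (-60/13, 1, -25/13)
T4 rotate right-handed about the x-axis with cos θ = -4/5, sin θ = -3/5: (-60/13, 1, -25/13) → (-60/13, -127/65, 61/65)

T(p) = (-60/13, -127/65, 61/65)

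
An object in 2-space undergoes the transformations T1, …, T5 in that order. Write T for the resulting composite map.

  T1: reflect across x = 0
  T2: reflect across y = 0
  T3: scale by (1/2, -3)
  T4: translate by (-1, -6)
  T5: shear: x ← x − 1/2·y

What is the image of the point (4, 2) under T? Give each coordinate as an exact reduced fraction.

T(p) = (-3, 0)

T1 reflect across x = 0: (4, 2) → (-4, 2)
T2 reflect across y = 0: (-4, 2) → (-4, -2)
T3 scale by (1/2, -3): (-4, -2) → (-2, 6)
T4 translate by (-1, -6): (-2, 6) → (-3, 0)
T5 shear: x ← x − 1/2·y: (-3, 0) → (-3, 0)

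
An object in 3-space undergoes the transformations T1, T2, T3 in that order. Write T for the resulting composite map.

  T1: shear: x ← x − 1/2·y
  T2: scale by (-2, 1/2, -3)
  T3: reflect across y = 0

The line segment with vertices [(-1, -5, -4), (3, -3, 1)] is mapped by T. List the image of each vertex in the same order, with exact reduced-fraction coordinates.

image vertices: (-3, 5/2, 12), (-9, 3/2, -3)

T1 shear: x ← x − 1/2·y: (-1, -5, -4) → (3/2, -5, -4); (3, -3, 1) → (9/2, -3, 1)
T2 scale by (-2, 1/2, -3): (3/2, -5, -4) → (-3, -5/2, 12); (9/2, -3, 1) → (-9, -3/2, -3)
T3 reflect across y = 0: (-3, -5/2, 12) → (-3, 5/2, 12); (-9, -3/2, -3) → (-9, 3/2, -3)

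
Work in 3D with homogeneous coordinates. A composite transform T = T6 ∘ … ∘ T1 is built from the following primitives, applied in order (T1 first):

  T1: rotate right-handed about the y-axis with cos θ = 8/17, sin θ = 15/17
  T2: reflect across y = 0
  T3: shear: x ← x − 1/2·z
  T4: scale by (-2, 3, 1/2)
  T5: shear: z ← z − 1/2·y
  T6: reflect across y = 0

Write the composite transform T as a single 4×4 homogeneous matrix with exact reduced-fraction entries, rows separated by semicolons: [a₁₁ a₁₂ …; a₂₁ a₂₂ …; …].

T1 = [8/17 0 15/17 0; 0 1 0 0; -15/17 0 8/17 0; 0 0 0 1]
T2·T1 = [8/17 0 15/17 0; 0 -1 0 0; -15/17 0 8/17 0; 0 0 0 1]
T3·…·T1 = [31/34 0 11/17 0; 0 -1 0 0; -15/17 0 8/17 0; 0 0 0 1]
T4·…·T1 = [-31/17 0 -22/17 0; 0 -3 0 0; -15/34 0 4/17 0; 0 0 0 1]
T5·…·T1 = [-31/17 0 -22/17 0; 0 -3 0 0; -15/34 3/2 4/17 0; 0 0 0 1]
T6·…·T1 = [-31/17 0 -22/17 0; 0 3 0 0; -15/34 3/2 4/17 0; 0 0 0 1]

T = [-31/17 0 -22/17 0; 0 3 0 0; -15/34 3/2 4/17 0; 0 0 0 1]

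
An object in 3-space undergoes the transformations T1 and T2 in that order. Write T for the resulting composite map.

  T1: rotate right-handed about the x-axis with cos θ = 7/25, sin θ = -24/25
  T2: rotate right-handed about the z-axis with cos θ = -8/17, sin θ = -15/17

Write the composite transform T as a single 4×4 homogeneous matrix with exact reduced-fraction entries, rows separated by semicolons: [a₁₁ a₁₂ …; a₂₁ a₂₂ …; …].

T1 = [1 0 0 0; 0 7/25 24/25 0; 0 -24/25 7/25 0; 0 0 0 1]
T2·T1 = [-8/17 21/85 72/85 0; -15/17 -56/425 -192/425 0; 0 -24/25 7/25 0; 0 0 0 1]

T = [-8/17 21/85 72/85 0; -15/17 -56/425 -192/425 0; 0 -24/25 7/25 0; 0 0 0 1]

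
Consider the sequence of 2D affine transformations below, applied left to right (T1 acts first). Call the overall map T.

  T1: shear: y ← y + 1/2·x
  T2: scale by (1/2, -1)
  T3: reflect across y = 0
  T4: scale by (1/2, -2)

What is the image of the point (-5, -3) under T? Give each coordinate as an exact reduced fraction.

T(p) = (-5/4, 11)

T1 shear: y ← y + 1/2·x: (-5, -3) → (-5, -11/2)
T2 scale by (1/2, -1): (-5, -11/2) → (-5/2, 11/2)
T3 reflect across y = 0: (-5/2, 11/2) → (-5/2, -11/2)
T4 scale by (1/2, -2): (-5/2, -11/2) → (-5/4, 11)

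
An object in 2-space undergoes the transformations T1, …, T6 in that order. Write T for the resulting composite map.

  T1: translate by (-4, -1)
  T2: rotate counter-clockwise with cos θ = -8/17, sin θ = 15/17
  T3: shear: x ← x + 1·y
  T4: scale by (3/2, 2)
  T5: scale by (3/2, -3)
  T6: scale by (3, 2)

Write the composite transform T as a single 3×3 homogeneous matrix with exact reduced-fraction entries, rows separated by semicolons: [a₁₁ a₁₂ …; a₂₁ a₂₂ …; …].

T = [189/68 -621/68 -135/68; -180/17 96/17 624/17; 0 0 1]

T1 = [1 0 -4; 0 1 -1; 0 0 1]
T2·T1 = [-8/17 -15/17 47/17; 15/17 -8/17 -52/17; 0 0 1]
T3·…·T1 = [7/17 -23/17 -5/17; 15/17 -8/17 -52/17; 0 0 1]
T4·…·T1 = [21/34 -69/34 -15/34; 30/17 -16/17 -104/17; 0 0 1]
T5·…·T1 = [63/68 -207/68 -45/68; -90/17 48/17 312/17; 0 0 1]
T6·…·T1 = [189/68 -621/68 -135/68; -180/17 96/17 624/17; 0 0 1]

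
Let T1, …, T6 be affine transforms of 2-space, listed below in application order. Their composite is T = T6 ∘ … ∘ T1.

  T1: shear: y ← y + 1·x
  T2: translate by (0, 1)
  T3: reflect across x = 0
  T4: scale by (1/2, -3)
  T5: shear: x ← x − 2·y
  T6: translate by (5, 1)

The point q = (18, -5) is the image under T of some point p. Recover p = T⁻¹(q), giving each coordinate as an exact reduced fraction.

p = (-2, 3)

T1 = [1 0 0; 1 1 0; 0 0 1]
T2·T1 = [1 0 0; 1 1 1; 0 0 1]
T3·…·T1 = [-1 0 0; 1 1 1; 0 0 1]
T4·…·T1 = [-1/2 0 0; -3 -3 -3; 0 0 1]
T5·…·T1 = [11/2 6 6; -3 -3 -3; 0 0 1]
T6·…·T1 = [11/2 6 11; -3 -3 -2; 0 0 1]
det M = 3/2; M⁻¹ = [-2 -4 14; 2 11/3 -44/3; 0 0 1]
M⁻¹ · (18, -5)ᵀ = (-2, 3)ᵀ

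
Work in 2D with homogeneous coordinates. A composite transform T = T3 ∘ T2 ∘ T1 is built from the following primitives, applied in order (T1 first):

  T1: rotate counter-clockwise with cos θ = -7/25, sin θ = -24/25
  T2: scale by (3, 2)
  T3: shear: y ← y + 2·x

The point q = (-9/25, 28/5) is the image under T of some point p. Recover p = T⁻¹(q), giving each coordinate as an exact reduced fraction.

p = (-3, -1)

T1 = [-7/25 24/25 0; -24/25 -7/25 0; 0 0 1]
T2·T1 = [-21/25 72/25 0; -48/25 -14/25 0; 0 0 1]
T3·…·T1 = [-21/25 72/25 0; -18/5 26/5 0; 0 0 1]
det M = 6; M⁻¹ = [13/15 -12/25 0; 3/5 -7/50 0; 0 0 1]
M⁻¹ · (-9/25, 28/5)ᵀ = (-3, -1)ᵀ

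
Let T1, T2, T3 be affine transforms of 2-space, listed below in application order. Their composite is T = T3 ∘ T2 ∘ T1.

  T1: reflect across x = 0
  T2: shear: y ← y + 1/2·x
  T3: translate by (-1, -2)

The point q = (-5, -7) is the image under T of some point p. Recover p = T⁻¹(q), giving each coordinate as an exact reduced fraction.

T1 = [-1 0 0; 0 1 0; 0 0 1]
T2·T1 = [-1 0 0; -1/2 1 0; 0 0 1]
T3·…·T1 = [-1 0 -1; -1/2 1 -2; 0 0 1]
det M = -1; M⁻¹ = [-1 0 -1; -1/2 1 3/2; 0 0 1]
M⁻¹ · (-5, -7)ᵀ = (4, -3)ᵀ

p = (4, -3)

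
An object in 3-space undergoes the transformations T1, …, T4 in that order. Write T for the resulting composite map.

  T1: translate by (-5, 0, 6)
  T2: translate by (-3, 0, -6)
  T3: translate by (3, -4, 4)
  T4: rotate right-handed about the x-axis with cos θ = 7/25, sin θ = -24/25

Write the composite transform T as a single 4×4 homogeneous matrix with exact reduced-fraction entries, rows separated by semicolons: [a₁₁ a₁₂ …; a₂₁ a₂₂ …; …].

T1 = [1 0 0 -5; 0 1 0 0; 0 0 1 6; 0 0 0 1]
T2·T1 = [1 0 0 -8; 0 1 0 0; 0 0 1 0; 0 0 0 1]
T3·…·T1 = [1 0 0 -5; 0 1 0 -4; 0 0 1 4; 0 0 0 1]
T4·…·T1 = [1 0 0 -5; 0 7/25 24/25 68/25; 0 -24/25 7/25 124/25; 0 0 0 1]

T = [1 0 0 -5; 0 7/25 24/25 68/25; 0 -24/25 7/25 124/25; 0 0 0 1]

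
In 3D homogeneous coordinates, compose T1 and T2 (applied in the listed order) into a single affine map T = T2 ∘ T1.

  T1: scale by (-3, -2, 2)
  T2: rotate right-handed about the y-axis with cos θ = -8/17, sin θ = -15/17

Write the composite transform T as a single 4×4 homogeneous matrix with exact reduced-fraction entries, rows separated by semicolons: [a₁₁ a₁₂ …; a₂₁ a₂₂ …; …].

T = [24/17 0 -30/17 0; 0 -2 0 0; -45/17 0 -16/17 0; 0 0 0 1]

T1 = [-3 0 0 0; 0 -2 0 0; 0 0 2 0; 0 0 0 1]
T2·T1 = [24/17 0 -30/17 0; 0 -2 0 0; -45/17 0 -16/17 0; 0 0 0 1]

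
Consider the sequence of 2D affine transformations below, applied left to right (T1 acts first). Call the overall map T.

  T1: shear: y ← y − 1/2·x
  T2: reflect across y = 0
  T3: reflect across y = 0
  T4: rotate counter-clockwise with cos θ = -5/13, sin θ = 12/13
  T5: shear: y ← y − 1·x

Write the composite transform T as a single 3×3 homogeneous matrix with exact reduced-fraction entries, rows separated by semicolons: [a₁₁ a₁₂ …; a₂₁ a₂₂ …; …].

T = [1/13 -12/13 0; 27/26 7/13 0; 0 0 1]

T1 = [1 0 0; -1/2 1 0; 0 0 1]
T2·T1 = [1 0 0; 1/2 -1 0; 0 0 1]
T3·…·T1 = [1 0 0; -1/2 1 0; 0 0 1]
T4·…·T1 = [1/13 -12/13 0; 29/26 -5/13 0; 0 0 1]
T5·…·T1 = [1/13 -12/13 0; 27/26 7/13 0; 0 0 1]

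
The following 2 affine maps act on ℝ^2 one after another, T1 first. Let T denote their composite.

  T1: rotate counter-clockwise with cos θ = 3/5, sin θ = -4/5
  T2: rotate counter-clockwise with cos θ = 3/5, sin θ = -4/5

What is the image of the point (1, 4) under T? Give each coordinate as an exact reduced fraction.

T(p) = (89/25, -52/25)

T1 rotate counter-clockwise with cos θ = 3/5, sin θ = -4/5: (1, 4) → (19/5, 8/5)
T2 rotate counter-clockwise with cos θ = 3/5, sin θ = -4/5: (19/5, 8/5) → (89/25, -52/25)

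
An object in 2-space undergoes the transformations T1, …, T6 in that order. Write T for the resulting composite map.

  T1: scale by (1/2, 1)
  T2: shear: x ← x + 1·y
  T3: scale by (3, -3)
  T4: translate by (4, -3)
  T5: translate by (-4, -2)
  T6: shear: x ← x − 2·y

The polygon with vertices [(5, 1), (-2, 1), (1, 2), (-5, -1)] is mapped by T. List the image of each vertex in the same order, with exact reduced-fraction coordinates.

T1 scale by (1/2, 1): (5, 1) → (5/2, 1); (-2, 1) → (-1, 1); (1, 2) → (1/2, 2); (-5, -1) → (-5/2, -1)
T2 shear: x ← x + 1·y: (5/2, 1) → (7/2, 1); (-1, 1) → (0, 1); (1/2, 2) → (5/2, 2); (-5/2, -1) → (-7/2, -1)
T3 scale by (3, -3): (7/2, 1) → (21/2, -3); (0, 1) → (0, -3); (5/2, 2) → (15/2, -6); (-7/2, -1) → (-21/2, 3)
T4 translate by (4, -3): (21/2, -3) → (29/2, -6); (0, -3) → (4, -6); (15/2, -6) → (23/2, -9); (-21/2, 3) → (-13/2, 0)
T5 translate by (-4, -2): (29/2, -6) → (21/2, -8); (4, -6) → (0, -8); (23/2, -9) → (15/2, -11); (-13/2, 0) → (-21/2, -2)
T6 shear: x ← x − 2·y: (21/2, -8) → (53/2, -8); (0, -8) → (16, -8); (15/2, -11) → (59/2, -11); (-21/2, -2) → (-13/2, -2)

image vertices: (53/2, -8), (16, -8), (59/2, -11), (-13/2, -2)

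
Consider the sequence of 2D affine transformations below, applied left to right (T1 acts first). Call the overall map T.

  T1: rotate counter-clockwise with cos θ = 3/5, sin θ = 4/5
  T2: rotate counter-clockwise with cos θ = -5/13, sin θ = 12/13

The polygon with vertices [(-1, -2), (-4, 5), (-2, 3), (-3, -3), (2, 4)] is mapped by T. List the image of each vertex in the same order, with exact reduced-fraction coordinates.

T1 rotate counter-clockwise with cos θ = 3/5, sin θ = 4/5: (-1, -2) → (1, -2); (-4, 5) → (-32/5, -1/5); (-2, 3) → (-18/5, 1/5); (-3, -3) → (3/5, -21/5); (2, 4) → (-2, 4)
T2 rotate counter-clockwise with cos θ = -5/13, sin θ = 12/13: (1, -2) → (19/13, 22/13); (-32/5, -1/5) → (172/65, -379/65); (-18/5, 1/5) → (6/5, -17/5); (3/5, -21/5) → (237/65, 141/65); (-2, 4) → (-38/13, -44/13)

image vertices: (19/13, 22/13), (172/65, -379/65), (6/5, -17/5), (237/65, 141/65), (-38/13, -44/13)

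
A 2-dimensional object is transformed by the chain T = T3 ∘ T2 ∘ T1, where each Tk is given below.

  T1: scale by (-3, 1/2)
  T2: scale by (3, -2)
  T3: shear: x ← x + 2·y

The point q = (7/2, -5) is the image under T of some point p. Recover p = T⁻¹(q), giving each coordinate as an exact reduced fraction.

T1 = [-3 0 0; 0 1/2 0; 0 0 1]
T2·T1 = [-9 0 0; 0 -1 0; 0 0 1]
T3·…·T1 = [-9 -2 0; 0 -1 0; 0 0 1]
det M = 9; M⁻¹ = [-1/9 2/9 0; 0 -1 0; 0 0 1]
M⁻¹ · (7/2, -5)ᵀ = (-3/2, 5)ᵀ

p = (-3/2, 5)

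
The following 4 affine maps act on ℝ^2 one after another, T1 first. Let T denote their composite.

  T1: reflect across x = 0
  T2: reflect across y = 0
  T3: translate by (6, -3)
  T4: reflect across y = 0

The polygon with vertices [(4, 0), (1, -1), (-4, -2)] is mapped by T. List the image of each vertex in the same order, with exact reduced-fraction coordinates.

image vertices: (2, 3), (5, 2), (10, 1)

T1 reflect across x = 0: (4, 0) → (-4, 0); (1, -1) → (-1, -1); (-4, -2) → (4, -2)
T2 reflect across y = 0: (-4, 0) → (-4, 0); (-1, -1) → (-1, 1); (4, -2) → (4, 2)
T3 translate by (6, -3): (-4, 0) → (2, -3); (-1, 1) → (5, -2); (4, 2) → (10, -1)
T4 reflect across y = 0: (2, -3) → (2, 3); (5, -2) → (5, 2); (10, -1) → (10, 1)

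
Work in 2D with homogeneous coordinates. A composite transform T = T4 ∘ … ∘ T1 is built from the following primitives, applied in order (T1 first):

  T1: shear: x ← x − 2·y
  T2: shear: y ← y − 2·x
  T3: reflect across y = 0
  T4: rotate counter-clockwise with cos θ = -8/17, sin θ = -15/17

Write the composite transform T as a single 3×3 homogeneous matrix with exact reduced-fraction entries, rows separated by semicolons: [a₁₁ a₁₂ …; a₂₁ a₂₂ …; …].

T = [22/17 -59/17 0; -31/17 70/17 0; 0 0 1]

T1 = [1 -2 0; 0 1 0; 0 0 1]
T2·T1 = [1 -2 0; -2 5 0; 0 0 1]
T3·…·T1 = [1 -2 0; 2 -5 0; 0 0 1]
T4·…·T1 = [22/17 -59/17 0; -31/17 70/17 0; 0 0 1]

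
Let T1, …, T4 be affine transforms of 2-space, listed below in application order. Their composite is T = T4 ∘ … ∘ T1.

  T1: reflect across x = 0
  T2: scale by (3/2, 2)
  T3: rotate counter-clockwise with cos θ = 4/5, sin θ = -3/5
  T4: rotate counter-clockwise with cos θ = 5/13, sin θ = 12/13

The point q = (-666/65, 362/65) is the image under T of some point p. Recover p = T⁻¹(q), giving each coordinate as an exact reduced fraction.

T1 = [-1 0 0; 0 1 0; 0 0 1]
T2·T1 = [-3/2 0 0; 0 2 0; 0 0 1]
T3·…·T1 = [-6/5 6/5 0; 9/10 8/5 0; 0 0 1]
T4·…·T1 = [-84/65 -66/65 0; -99/130 112/65 0; 0 0 1]
det M = -3; M⁻¹ = [-112/195 -22/65 0; -33/130 28/65 0; 0 0 1]
M⁻¹ · (-666/65, 362/65)ᵀ = (4, 5)ᵀ

p = (4, 5)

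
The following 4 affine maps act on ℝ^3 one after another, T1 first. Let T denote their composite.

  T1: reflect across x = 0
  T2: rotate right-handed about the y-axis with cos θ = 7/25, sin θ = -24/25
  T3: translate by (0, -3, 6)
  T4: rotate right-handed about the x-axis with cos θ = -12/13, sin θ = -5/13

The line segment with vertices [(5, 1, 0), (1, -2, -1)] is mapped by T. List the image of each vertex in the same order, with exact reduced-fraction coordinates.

image vertices: (-7/5, 30/13, -22/65), (17/25, 419/65, -803/325)

T1 reflect across x = 0: (5, 1, 0) → (-5, 1, 0); (1, -2, -1) → (-1, -2, -1)
T2 rotate right-handed about the y-axis with cos θ = 7/25, sin θ = -24/25: (-5, 1, 0) → (-7/5, 1, -24/5); (-1, -2, -1) → (17/25, -2, -31/25)
T3 translate by (0, -3, 6): (-7/5, 1, -24/5) → (-7/5, -2, 6/5); (17/25, -2, -31/25) → (17/25, -5, 119/25)
T4 rotate right-handed about the x-axis with cos θ = -12/13, sin θ = -5/13: (-7/5, -2, 6/5) → (-7/5, 30/13, -22/65); (17/25, -5, 119/25) → (17/25, 419/65, -803/325)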